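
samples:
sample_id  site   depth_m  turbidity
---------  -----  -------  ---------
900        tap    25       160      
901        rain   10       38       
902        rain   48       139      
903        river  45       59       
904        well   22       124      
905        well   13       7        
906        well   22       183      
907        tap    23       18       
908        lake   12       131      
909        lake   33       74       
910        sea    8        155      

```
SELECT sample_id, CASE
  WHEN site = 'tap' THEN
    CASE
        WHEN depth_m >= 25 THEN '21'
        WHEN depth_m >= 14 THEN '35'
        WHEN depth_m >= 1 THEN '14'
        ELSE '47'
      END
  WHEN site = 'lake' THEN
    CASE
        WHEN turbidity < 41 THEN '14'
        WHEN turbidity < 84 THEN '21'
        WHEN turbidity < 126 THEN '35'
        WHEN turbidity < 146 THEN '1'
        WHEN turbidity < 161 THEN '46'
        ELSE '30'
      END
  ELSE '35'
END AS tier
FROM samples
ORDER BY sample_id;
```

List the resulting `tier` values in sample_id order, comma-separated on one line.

21, 35, 35, 35, 35, 35, 35, 35, 1, 21, 35

sample_id=900: site='tap' → inner[depth_m >= 25] → 21
sample_id=901: site='rain' → outer ELSE → 35
sample_id=902: site='rain' → outer ELSE → 35
sample_id=903: site='river' → outer ELSE → 35
sample_id=904: site='well' → outer ELSE → 35
sample_id=905: site='well' → outer ELSE → 35
sample_id=906: site='well' → outer ELSE → 35
sample_id=907: site='tap' → inner[depth_m >= 14] → 35
sample_id=908: site='lake' → inner[turbidity < 146] → 1
sample_id=909: site='lake' → inner[turbidity < 84] → 21
sample_id=910: site='sea' → outer ELSE → 35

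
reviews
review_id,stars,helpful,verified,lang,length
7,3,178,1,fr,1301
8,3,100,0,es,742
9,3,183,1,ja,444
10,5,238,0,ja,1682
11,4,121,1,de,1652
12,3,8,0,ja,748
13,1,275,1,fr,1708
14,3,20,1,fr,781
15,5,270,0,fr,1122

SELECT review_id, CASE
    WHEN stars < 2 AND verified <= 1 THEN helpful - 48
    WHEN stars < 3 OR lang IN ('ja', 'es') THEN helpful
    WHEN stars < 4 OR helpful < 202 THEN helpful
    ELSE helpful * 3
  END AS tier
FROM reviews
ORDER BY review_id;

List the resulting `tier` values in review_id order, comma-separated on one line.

178, 100, 183, 238, 121, 8, 227, 20, 810

review_id=7: stars < 4 OR helpful < 202 → 178
review_id=8: stars < 3 OR lang IN ('ja', 'es') → 100
review_id=9: stars < 3 OR lang IN ('ja', 'es') → 183
review_id=10: stars < 3 OR lang IN ('ja', 'es') → 238
review_id=11: stars < 4 OR helpful < 202 → 121
review_id=12: stars < 3 OR lang IN ('ja', 'es') → 8
review_id=13: stars < 2 AND verified <= 1 → 227
review_id=14: stars < 4 OR helpful < 202 → 20
review_id=15: ELSE → 810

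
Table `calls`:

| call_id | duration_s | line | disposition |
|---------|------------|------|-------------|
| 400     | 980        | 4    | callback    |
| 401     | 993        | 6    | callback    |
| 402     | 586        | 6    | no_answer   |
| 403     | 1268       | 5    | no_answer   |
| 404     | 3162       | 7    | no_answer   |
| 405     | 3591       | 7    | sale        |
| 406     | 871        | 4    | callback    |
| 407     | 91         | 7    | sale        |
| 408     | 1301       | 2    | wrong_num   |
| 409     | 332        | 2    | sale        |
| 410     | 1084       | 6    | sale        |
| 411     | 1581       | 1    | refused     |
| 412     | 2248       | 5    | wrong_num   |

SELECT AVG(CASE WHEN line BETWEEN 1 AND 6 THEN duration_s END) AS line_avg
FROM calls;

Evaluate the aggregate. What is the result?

1124.4

call_id=400: ✓ → 980
call_id=401: ✓ → 993
call_id=402: ✓ → 586
call_id=403: ✓ → 1268
call_id=404: ✗
call_id=405: ✗
call_id=406: ✓ → 871
call_id=407: ✗
call_id=408: ✓ → 1301
call_id=409: ✓ → 332
call_id=410: ✓ → 1084
call_id=411: ✓ → 1581
call_id=412: ✓ → 2248
line_avg = (980 + 993 + 586 + 1268 + 871 + 1301 + 332 + 1084 + 1581 + 2248) / 10 = 1124.4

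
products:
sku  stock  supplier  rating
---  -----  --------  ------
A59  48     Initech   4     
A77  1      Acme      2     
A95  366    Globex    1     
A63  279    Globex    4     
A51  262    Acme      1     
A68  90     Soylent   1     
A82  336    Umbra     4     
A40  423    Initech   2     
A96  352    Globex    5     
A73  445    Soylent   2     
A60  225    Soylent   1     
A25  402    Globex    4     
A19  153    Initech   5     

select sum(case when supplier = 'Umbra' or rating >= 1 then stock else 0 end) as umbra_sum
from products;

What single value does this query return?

sku=A59: ✓ → 48
sku=A77: ✓ → 1
sku=A95: ✓ → 366
sku=A63: ✓ → 279
sku=A51: ✓ → 262
sku=A68: ✓ → 90
sku=A82: ✓ → 336
sku=A40: ✓ → 423
sku=A96: ✓ → 352
sku=A73: ✓ → 445
sku=A60: ✓ → 225
sku=A25: ✓ → 402
sku=A19: ✓ → 153
umbra_sum = 48 + 1 + 366 + 279 + 262 + 90 + 336 + 423 + 352 + 445 + 225 + 402 + 153 = 3382

3382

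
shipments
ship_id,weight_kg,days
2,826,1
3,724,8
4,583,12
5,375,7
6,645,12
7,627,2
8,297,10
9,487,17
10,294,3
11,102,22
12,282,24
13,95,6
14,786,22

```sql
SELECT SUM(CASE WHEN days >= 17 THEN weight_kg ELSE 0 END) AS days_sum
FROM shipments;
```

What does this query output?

1657

ship_id=2: ✗
ship_id=3: ✗
ship_id=4: ✗
ship_id=5: ✗
ship_id=6: ✗
ship_id=7: ✗
ship_id=8: ✗
ship_id=9: ✓ → 487
ship_id=10: ✗
ship_id=11: ✓ → 102
ship_id=12: ✓ → 282
ship_id=13: ✗
ship_id=14: ✓ → 786
days_sum = 487 + 102 + 282 + 786 = 1657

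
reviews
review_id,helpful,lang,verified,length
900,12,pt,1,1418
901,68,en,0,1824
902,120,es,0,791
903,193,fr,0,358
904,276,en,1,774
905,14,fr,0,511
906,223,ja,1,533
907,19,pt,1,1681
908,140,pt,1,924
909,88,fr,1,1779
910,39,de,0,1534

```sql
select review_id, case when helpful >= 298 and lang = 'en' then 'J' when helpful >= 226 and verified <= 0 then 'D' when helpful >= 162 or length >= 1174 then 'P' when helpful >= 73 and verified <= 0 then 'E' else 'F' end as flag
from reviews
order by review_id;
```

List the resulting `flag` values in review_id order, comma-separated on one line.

review_id=900: helpful >= 162 or length >= 1174 → P
review_id=901: helpful >= 162 or length >= 1174 → P
review_id=902: helpful >= 73 and verified <= 0 → E
review_id=903: helpful >= 162 or length >= 1174 → P
review_id=904: helpful >= 162 or length >= 1174 → P
review_id=905: ELSE → F
review_id=906: helpful >= 162 or length >= 1174 → P
review_id=907: helpful >= 162 or length >= 1174 → P
review_id=908: ELSE → F
review_id=909: helpful >= 162 or length >= 1174 → P
review_id=910: helpful >= 162 or length >= 1174 → P

P, P, E, P, P, F, P, P, F, P, P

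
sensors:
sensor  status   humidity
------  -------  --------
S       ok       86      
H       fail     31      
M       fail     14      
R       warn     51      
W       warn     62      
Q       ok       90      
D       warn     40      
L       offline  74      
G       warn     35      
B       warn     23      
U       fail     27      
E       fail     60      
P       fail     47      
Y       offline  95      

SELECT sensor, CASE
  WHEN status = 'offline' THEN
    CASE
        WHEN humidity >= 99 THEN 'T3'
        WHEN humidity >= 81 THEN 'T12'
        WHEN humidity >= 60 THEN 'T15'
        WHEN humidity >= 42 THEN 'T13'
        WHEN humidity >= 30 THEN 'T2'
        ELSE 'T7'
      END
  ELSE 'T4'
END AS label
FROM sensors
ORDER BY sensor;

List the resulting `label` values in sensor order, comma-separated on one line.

T4, T4, T4, T4, T4, T15, T4, T4, T4, T4, T4, T4, T4, T12

sensor=B: status='warn' → outer ELSE → T4
sensor=D: status='warn' → outer ELSE → T4
sensor=E: status='fail' → outer ELSE → T4
sensor=G: status='warn' → outer ELSE → T4
sensor=H: status='fail' → outer ELSE → T4
sensor=L: status='offline' → inner[humidity >= 60] → T15
sensor=M: status='fail' → outer ELSE → T4
sensor=P: status='fail' → outer ELSE → T4
sensor=Q: status='ok' → outer ELSE → T4
sensor=R: status='warn' → outer ELSE → T4
sensor=S: status='ok' → outer ELSE → T4
sensor=U: status='fail' → outer ELSE → T4
sensor=W: status='warn' → outer ELSE → T4
sensor=Y: status='offline' → inner[humidity >= 81] → T12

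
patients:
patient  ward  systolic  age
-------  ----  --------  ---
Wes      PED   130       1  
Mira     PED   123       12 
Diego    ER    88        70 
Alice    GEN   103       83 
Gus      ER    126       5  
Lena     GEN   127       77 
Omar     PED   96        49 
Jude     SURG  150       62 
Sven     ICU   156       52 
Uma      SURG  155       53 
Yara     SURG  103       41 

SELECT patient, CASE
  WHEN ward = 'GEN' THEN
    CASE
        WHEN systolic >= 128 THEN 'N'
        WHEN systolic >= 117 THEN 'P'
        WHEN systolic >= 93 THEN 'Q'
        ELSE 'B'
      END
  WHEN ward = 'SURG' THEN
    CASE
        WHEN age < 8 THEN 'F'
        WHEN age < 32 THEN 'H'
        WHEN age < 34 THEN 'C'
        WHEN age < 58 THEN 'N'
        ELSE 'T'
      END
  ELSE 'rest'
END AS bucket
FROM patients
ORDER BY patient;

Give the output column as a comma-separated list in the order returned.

Q, rest, rest, T, P, rest, rest, rest, N, rest, N

patient=Alice: ward='GEN' → inner[systolic >= 93] → Q
patient=Diego: ward='ER' → outer ELSE → rest
patient=Gus: ward='ER' → outer ELSE → rest
patient=Jude: ward='SURG' → inner[ELSE] → T
patient=Lena: ward='GEN' → inner[systolic >= 117] → P
patient=Mira: ward='PED' → outer ELSE → rest
patient=Omar: ward='PED' → outer ELSE → rest
patient=Sven: ward='ICU' → outer ELSE → rest
patient=Uma: ward='SURG' → inner[age < 58] → N
patient=Wes: ward='PED' → outer ELSE → rest
patient=Yara: ward='SURG' → inner[age < 58] → N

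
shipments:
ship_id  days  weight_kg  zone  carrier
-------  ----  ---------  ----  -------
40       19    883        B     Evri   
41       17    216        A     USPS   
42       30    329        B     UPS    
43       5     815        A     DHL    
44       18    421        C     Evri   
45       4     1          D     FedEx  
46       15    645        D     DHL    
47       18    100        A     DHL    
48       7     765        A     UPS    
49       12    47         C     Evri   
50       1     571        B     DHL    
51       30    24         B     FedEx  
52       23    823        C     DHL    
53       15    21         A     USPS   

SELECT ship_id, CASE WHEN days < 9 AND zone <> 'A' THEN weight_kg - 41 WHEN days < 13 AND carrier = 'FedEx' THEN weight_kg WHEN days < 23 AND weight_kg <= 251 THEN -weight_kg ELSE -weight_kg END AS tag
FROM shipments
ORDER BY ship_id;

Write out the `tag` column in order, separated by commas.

-883, -216, -329, -815, -421, -40, -645, -100, -765, -47, 530, -24, -823, -21

ship_id=40: ELSE → -883
ship_id=41: days < 23 AND weight_kg <= 251 → -216
ship_id=42: ELSE → -329
ship_id=43: ELSE → -815
ship_id=44: ELSE → -421
ship_id=45: days < 9 AND zone <> 'A' → -40
ship_id=46: ELSE → -645
ship_id=47: days < 23 AND weight_kg <= 251 → -100
ship_id=48: ELSE → -765
ship_id=49: days < 23 AND weight_kg <= 251 → -47
ship_id=50: days < 9 AND zone <> 'A' → 530
ship_id=51: ELSE → -24
ship_id=52: ELSE → -823
ship_id=53: days < 23 AND weight_kg <= 251 → -21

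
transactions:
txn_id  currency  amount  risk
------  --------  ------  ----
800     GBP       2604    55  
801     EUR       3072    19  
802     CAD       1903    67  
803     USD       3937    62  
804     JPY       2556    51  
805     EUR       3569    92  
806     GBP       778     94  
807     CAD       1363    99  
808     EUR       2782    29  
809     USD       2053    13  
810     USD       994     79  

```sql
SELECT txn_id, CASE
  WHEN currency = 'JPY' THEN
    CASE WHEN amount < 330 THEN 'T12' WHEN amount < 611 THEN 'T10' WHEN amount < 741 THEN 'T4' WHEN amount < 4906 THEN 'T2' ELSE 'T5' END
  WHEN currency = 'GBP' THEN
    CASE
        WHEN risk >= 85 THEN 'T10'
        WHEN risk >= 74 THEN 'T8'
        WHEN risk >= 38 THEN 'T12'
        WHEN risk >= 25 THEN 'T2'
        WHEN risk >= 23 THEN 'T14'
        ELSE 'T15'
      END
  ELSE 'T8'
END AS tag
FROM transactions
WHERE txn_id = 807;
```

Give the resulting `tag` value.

txn_id = 807: currency=CAD, amount=1363, risk=99.
currency='CAD' → outer ELSE → T8

T8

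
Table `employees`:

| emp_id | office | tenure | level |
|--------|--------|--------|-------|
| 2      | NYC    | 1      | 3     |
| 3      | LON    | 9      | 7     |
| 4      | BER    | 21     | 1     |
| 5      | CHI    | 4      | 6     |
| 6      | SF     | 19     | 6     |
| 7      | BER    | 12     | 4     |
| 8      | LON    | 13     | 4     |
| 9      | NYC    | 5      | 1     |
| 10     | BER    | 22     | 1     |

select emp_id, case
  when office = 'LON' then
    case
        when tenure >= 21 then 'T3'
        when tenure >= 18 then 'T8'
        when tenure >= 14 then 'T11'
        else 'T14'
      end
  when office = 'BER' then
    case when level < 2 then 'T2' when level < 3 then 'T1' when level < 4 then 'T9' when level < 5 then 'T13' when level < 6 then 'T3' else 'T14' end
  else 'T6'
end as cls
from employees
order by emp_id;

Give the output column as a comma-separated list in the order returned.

emp_id=2: office='NYC' → outer ELSE → T6
emp_id=3: office='LON' → inner[ELSE] → T14
emp_id=4: office='BER' → inner[level < 2] → T2
emp_id=5: office='CHI' → outer ELSE → T6
emp_id=6: office='SF' → outer ELSE → T6
emp_id=7: office='BER' → inner[level < 5] → T13
emp_id=8: office='LON' → inner[ELSE] → T14
emp_id=9: office='NYC' → outer ELSE → T6
emp_id=10: office='BER' → inner[level < 2] → T2

T6, T14, T2, T6, T6, T13, T14, T6, T2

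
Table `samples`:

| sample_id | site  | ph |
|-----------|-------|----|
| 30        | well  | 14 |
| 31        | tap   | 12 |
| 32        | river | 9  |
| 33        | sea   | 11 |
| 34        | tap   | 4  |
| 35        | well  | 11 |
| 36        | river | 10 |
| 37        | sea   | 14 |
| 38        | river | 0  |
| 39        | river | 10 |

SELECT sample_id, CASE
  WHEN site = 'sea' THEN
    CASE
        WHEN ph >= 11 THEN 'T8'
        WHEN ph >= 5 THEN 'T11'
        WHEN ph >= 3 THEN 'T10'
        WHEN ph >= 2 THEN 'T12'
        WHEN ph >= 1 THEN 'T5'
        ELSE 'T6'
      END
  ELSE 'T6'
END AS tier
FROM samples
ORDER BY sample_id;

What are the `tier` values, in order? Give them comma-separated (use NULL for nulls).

T6, T6, T6, T8, T6, T6, T6, T8, T6, T6

sample_id=30: site='well' → outer ELSE → T6
sample_id=31: site='tap' → outer ELSE → T6
sample_id=32: site='river' → outer ELSE → T6
sample_id=33: site='sea' → inner[ph >= 11] → T8
sample_id=34: site='tap' → outer ELSE → T6
sample_id=35: site='well' → outer ELSE → T6
sample_id=36: site='river' → outer ELSE → T6
sample_id=37: site='sea' → inner[ph >= 11] → T8
sample_id=38: site='river' → outer ELSE → T6
sample_id=39: site='river' → outer ELSE → T6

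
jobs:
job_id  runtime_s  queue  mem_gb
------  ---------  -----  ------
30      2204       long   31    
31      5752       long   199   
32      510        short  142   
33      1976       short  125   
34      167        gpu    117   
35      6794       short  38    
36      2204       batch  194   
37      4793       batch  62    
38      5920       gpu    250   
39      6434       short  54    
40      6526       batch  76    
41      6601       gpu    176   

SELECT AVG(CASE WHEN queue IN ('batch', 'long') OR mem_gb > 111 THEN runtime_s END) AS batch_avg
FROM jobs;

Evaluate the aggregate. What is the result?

job_id=30: ✓ → 2204
job_id=31: ✓ → 5752
job_id=32: ✓ → 510
job_id=33: ✓ → 1976
job_id=34: ✓ → 167
job_id=35: ✗
job_id=36: ✓ → 2204
job_id=37: ✓ → 4793
job_id=38: ✓ → 5920
job_id=39: ✗
job_id=40: ✓ → 6526
job_id=41: ✓ → 6601
batch_avg = (2204 + 5752 + 510 + 1976 + 167 + 2204 + 4793 + 5920 + 6526 + 6601) / 10 = 3665.3

3665.3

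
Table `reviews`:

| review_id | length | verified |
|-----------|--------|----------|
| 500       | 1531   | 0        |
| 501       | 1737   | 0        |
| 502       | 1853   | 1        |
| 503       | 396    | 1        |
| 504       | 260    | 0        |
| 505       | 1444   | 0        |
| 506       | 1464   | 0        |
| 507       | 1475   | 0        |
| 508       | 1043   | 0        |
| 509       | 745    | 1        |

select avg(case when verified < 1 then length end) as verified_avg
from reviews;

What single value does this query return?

1279.1428571429

review_id=500: ✓ → 1531
review_id=501: ✓ → 1737
review_id=502: ✗
review_id=503: ✗
review_id=504: ✓ → 260
review_id=505: ✓ → 1444
review_id=506: ✓ → 1464
review_id=507: ✓ → 1475
review_id=508: ✓ → 1043
review_id=509: ✗
verified_avg = (1531 + 1737 + 260 + 1444 + 1464 + 1475 + 1043) / 7 = 1279.1428571429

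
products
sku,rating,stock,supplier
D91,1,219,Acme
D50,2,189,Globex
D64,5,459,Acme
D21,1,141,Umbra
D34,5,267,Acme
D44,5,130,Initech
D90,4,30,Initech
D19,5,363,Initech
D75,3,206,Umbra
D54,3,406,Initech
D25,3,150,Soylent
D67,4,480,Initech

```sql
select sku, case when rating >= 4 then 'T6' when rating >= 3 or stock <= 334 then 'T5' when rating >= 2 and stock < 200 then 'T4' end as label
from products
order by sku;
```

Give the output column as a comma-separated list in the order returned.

sku=D19: rating >= 4 → T6
sku=D21: rating >= 3 or stock <= 334 → T5
sku=D25: rating >= 3 or stock <= 334 → T5
sku=D34: rating >= 4 → T6
sku=D44: rating >= 4 → T6
sku=D50: rating >= 3 or stock <= 334 → T5
sku=D54: rating >= 3 or stock <= 334 → T5
sku=D64: rating >= 4 → T6
sku=D67: rating >= 4 → T6
sku=D75: rating >= 3 or stock <= 334 → T5
sku=D90: rating >= 4 → T6
sku=D91: rating >= 3 or stock <= 334 → T5

T6, T5, T5, T6, T6, T5, T5, T6, T6, T5, T6, T5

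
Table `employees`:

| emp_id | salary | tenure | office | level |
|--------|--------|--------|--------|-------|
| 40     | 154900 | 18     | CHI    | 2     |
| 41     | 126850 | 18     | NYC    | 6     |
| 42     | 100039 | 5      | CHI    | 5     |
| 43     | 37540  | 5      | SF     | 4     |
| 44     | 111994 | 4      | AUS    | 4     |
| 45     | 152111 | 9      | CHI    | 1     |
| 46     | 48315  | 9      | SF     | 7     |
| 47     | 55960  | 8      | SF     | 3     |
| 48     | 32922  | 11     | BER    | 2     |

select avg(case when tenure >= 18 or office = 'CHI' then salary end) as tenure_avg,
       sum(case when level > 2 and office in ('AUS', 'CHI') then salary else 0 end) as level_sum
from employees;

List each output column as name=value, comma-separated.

tenure_avg=133475, level_sum=212033

[tenure_avg: tenure >= 18 or office = 'CHI']
emp_id=40: ✓ → 154900
emp_id=41: ✓ → 126850
emp_id=42: ✓ → 100039
emp_id=43: ✗
emp_id=44: ✗
emp_id=45: ✓ → 152111
emp_id=46: ✗
emp_id=47: ✗
emp_id=48: ✗
tenure_avg = (154900 + 126850 + 100039 + 152111) / 4 = 133475
—
[level_sum: level > 2 and office in ('AUS', 'CHI')]
emp_id=40: ✗
emp_id=41: ✗
emp_id=42: ✓ → 100039
emp_id=43: ✗
emp_id=44: ✓ → 111994
emp_id=45: ✗
emp_id=46: ✗
emp_id=47: ✗
emp_id=48: ✗
level_sum = 100039 + 111994 = 212033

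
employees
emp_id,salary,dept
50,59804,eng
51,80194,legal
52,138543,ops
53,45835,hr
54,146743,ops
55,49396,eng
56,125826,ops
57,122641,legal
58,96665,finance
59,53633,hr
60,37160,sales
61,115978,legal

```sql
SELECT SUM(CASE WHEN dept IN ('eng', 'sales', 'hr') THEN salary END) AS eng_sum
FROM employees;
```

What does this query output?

emp_id=50: ✓ → 59804
emp_id=51: ✗
emp_id=52: ✗
emp_id=53: ✓ → 45835
emp_id=54: ✗
emp_id=55: ✓ → 49396
emp_id=56: ✗
emp_id=57: ✗
emp_id=58: ✗
emp_id=59: ✓ → 53633
emp_id=60: ✓ → 37160
emp_id=61: ✗
eng_sum = 59804 + 45835 + 49396 + 53633 + 37160 = 245828

245828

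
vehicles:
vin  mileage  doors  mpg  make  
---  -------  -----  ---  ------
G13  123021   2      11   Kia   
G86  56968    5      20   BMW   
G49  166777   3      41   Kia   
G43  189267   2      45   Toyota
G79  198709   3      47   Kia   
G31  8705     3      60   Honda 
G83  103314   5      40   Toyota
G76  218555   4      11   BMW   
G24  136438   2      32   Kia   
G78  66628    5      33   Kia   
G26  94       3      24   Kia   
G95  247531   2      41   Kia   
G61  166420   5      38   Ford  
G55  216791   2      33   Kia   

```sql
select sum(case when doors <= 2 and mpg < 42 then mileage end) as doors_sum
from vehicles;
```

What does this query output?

vin=G13: ✓ → 123021
vin=G86: ✗
vin=G49: ✗
vin=G43: ✗
vin=G79: ✗
vin=G31: ✗
vin=G83: ✗
vin=G76: ✗
vin=G24: ✓ → 136438
vin=G78: ✗
vin=G26: ✗
vin=G95: ✓ → 247531
vin=G61: ✗
vin=G55: ✓ → 216791
doors_sum = 123021 + 136438 + 247531 + 216791 = 723781

723781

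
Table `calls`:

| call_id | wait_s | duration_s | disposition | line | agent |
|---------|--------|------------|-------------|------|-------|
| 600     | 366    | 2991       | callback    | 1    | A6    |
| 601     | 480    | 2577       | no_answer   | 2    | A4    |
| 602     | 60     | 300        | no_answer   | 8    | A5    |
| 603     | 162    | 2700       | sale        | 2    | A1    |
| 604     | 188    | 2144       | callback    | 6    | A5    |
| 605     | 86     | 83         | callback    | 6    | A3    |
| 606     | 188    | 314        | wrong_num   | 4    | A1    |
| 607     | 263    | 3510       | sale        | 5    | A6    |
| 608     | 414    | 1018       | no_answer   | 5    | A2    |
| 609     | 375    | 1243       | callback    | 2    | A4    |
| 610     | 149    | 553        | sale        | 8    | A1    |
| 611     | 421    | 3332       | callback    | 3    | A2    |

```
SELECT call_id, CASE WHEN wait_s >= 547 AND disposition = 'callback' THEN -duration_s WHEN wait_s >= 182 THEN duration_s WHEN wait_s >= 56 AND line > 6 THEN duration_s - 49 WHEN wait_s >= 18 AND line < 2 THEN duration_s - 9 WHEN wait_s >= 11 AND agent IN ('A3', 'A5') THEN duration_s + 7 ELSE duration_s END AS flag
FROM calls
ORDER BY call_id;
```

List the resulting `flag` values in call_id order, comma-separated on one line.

2991, 2577, 251, 2700, 2144, 90, 314, 3510, 1018, 1243, 504, 3332

call_id=600: wait_s >= 182 → 2991
call_id=601: wait_s >= 182 → 2577
call_id=602: wait_s >= 56 AND line > 6 → 251
call_id=603: ELSE → 2700
call_id=604: wait_s >= 182 → 2144
call_id=605: wait_s >= 11 AND agent IN ('A3', 'A5') → 90
call_id=606: wait_s >= 182 → 314
call_id=607: wait_s >= 182 → 3510
call_id=608: wait_s >= 182 → 1018
call_id=609: wait_s >= 182 → 1243
call_id=610: wait_s >= 56 AND line > 6 → 504
call_id=611: wait_s >= 182 → 3332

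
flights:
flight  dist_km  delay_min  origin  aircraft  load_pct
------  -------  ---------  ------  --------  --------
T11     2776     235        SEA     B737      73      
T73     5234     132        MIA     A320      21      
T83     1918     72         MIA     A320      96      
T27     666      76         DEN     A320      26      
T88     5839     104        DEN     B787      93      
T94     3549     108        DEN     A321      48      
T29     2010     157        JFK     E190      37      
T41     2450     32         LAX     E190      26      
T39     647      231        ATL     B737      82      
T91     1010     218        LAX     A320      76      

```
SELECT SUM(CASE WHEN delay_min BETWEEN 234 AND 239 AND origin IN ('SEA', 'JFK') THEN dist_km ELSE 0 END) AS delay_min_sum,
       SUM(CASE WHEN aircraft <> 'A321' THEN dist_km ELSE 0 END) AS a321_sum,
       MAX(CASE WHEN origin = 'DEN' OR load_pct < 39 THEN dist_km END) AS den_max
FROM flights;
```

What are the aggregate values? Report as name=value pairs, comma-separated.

[delay_min_sum: delay_min BETWEEN 234 AND 239 AND origin IN ('SEA', 'JFK')]
flight=T11: ✓ → 2776
flight=T73: ✗
flight=T83: ✗
flight=T27: ✗
flight=T88: ✗
flight=T94: ✗
flight=T29: ✗
flight=T41: ✗
flight=T39: ✗
flight=T91: ✗
delay_min_sum = 2776
—
[a321_sum: aircraft <> 'A321']
flight=T11: ✓ → 2776
flight=T73: ✓ → 5234
flight=T83: ✓ → 1918
flight=T27: ✓ → 666
flight=T88: ✓ → 5839
flight=T94: ✗
flight=T29: ✓ → 2010
flight=T41: ✓ → 2450
flight=T39: ✓ → 647
flight=T91: ✓ → 1010
a321_sum = 2776 + 5234 + 1918 + 666 + 5839 + 2010 + 2450 + 647 + 1010 = 22550
—
[den_max: origin = 'DEN' OR load_pct < 39]
flight=T11: ✗
flight=T73: ✓ → 5234
flight=T83: ✗
flight=T27: ✓ → 666
flight=T88: ✓ → 5839
flight=T94: ✓ → 3549
flight=T29: ✓ → 2010
flight=T41: ✓ → 2450
flight=T39: ✗
flight=T91: ✗
den_max = MAX(5234, 666, 5839, 3549, 2010, 2450) = 5839

delay_min_sum=2776, a321_sum=22550, den_max=5839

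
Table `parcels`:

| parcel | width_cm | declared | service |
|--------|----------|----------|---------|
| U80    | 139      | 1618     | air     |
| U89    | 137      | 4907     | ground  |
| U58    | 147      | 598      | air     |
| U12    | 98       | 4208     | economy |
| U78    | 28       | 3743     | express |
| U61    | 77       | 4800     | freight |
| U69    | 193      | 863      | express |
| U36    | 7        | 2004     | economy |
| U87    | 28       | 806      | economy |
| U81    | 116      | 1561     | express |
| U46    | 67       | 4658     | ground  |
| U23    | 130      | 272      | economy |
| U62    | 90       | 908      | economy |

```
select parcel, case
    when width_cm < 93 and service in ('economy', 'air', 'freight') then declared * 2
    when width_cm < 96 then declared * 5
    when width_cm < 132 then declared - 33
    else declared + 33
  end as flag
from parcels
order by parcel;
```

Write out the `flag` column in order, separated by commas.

parcel=U12: width_cm < 132 → 4175
parcel=U23: width_cm < 132 → 239
parcel=U36: width_cm < 93 and service in ('economy', 'air', 'freight') → 4008
parcel=U46: width_cm < 96 → 23290
parcel=U58: ELSE → 631
parcel=U61: width_cm < 93 and service in ('economy', 'air', 'freight') → 9600
parcel=U62: width_cm < 93 and service in ('economy', 'air', 'freight') → 1816
parcel=U69: ELSE → 896
parcel=U78: width_cm < 96 → 18715
parcel=U80: ELSE → 1651
parcel=U81: width_cm < 132 → 1528
parcel=U87: width_cm < 93 and service in ('economy', 'air', 'freight') → 1612
parcel=U89: ELSE → 4940

4175, 239, 4008, 23290, 631, 9600, 1816, 896, 18715, 1651, 1528, 1612, 4940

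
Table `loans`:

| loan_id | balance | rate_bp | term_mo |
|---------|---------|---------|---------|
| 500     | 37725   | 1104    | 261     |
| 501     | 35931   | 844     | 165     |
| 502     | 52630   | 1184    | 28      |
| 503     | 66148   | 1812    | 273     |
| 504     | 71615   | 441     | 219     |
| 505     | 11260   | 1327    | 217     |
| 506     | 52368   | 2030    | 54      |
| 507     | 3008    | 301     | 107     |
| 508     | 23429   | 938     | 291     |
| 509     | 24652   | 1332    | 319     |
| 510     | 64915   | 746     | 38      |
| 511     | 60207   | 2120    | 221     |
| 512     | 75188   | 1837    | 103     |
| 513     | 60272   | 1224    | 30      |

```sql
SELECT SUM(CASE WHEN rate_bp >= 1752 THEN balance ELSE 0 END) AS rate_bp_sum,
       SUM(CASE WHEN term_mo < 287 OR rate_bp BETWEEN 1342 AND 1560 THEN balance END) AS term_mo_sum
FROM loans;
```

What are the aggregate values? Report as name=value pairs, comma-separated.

rate_bp_sum=253911, term_mo_sum=591267

[rate_bp_sum: rate_bp >= 1752]
loan_id=500: ✗
loan_id=501: ✗
loan_id=502: ✗
loan_id=503: ✓ → 66148
loan_id=504: ✗
loan_id=505: ✗
loan_id=506: ✓ → 52368
loan_id=507: ✗
loan_id=508: ✗
loan_id=509: ✗
loan_id=510: ✗
loan_id=511: ✓ → 60207
loan_id=512: ✓ → 75188
loan_id=513: ✗
rate_bp_sum = 66148 + 52368 + 60207 + 75188 = 253911
—
[term_mo_sum: term_mo < 287 OR rate_bp BETWEEN 1342 AND 1560]
loan_id=500: ✓ → 37725
loan_id=501: ✓ → 35931
loan_id=502: ✓ → 52630
loan_id=503: ✓ → 66148
loan_id=504: ✓ → 71615
loan_id=505: ✓ → 11260
loan_id=506: ✓ → 52368
loan_id=507: ✓ → 3008
loan_id=508: ✗
loan_id=509: ✗
loan_id=510: ✓ → 64915
loan_id=511: ✓ → 60207
loan_id=512: ✓ → 75188
loan_id=513: ✓ → 60272
term_mo_sum = 37725 + 35931 + 52630 + 66148 + 71615 + 11260 + 52368 + 3008 + 64915 + 60207 + 75188 + 60272 = 591267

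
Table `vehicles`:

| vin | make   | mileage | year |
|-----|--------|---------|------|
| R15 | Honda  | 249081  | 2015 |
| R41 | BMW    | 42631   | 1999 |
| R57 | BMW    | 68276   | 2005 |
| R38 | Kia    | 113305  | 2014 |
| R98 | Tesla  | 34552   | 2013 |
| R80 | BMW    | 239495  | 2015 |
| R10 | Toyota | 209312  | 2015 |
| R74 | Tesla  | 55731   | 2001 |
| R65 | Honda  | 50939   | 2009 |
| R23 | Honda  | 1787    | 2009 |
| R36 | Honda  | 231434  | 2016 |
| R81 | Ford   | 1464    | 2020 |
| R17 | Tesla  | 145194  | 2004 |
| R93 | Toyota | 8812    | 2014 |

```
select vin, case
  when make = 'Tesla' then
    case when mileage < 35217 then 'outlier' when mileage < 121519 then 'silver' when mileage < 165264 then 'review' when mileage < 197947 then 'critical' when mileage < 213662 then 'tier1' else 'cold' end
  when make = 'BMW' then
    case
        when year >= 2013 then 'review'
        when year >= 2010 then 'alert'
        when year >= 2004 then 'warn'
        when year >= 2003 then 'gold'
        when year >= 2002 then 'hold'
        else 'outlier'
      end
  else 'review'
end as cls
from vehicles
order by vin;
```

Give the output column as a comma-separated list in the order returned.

vin=R10: make='Toyota' → outer ELSE → review
vin=R15: make='Honda' → outer ELSE → review
vin=R17: make='Tesla' → inner[mileage < 165264] → review
vin=R23: make='Honda' → outer ELSE → review
vin=R36: make='Honda' → outer ELSE → review
vin=R38: make='Kia' → outer ELSE → review
vin=R41: make='BMW' → inner[ELSE] → outlier
vin=R57: make='BMW' → inner[year >= 2004] → warn
vin=R65: make='Honda' → outer ELSE → review
vin=R74: make='Tesla' → inner[mileage < 121519] → silver
vin=R80: make='BMW' → inner[year >= 2013] → review
vin=R81: make='Ford' → outer ELSE → review
vin=R93: make='Toyota' → outer ELSE → review
vin=R98: make='Tesla' → inner[mileage < 35217] → outlier

review, review, review, review, review, review, outlier, warn, review, silver, review, review, review, outlier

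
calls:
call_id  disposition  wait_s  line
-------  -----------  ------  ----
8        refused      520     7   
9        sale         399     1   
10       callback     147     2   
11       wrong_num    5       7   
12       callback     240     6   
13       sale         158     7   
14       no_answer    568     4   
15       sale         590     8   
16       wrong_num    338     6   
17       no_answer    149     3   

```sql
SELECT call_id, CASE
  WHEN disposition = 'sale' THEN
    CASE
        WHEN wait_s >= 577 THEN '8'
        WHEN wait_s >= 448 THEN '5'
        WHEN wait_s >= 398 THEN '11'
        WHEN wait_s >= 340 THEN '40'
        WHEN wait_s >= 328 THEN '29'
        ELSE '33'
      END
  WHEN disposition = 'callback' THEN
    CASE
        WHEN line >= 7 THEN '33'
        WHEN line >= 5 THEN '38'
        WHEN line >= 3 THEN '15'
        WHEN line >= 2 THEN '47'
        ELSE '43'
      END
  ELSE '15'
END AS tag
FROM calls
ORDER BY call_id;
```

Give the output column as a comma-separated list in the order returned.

15, 11, 47, 15, 38, 33, 15, 8, 15, 15

call_id=8: disposition='refused' → outer ELSE → 15
call_id=9: disposition='sale' → inner[wait_s >= 398] → 11
call_id=10: disposition='callback' → inner[line >= 2] → 47
call_id=11: disposition='wrong_num' → outer ELSE → 15
call_id=12: disposition='callback' → inner[line >= 5] → 38
call_id=13: disposition='sale' → inner[ELSE] → 33
call_id=14: disposition='no_answer' → outer ELSE → 15
call_id=15: disposition='sale' → inner[wait_s >= 577] → 8
call_id=16: disposition='wrong_num' → outer ELSE → 15
call_id=17: disposition='no_answer' → outer ELSE → 15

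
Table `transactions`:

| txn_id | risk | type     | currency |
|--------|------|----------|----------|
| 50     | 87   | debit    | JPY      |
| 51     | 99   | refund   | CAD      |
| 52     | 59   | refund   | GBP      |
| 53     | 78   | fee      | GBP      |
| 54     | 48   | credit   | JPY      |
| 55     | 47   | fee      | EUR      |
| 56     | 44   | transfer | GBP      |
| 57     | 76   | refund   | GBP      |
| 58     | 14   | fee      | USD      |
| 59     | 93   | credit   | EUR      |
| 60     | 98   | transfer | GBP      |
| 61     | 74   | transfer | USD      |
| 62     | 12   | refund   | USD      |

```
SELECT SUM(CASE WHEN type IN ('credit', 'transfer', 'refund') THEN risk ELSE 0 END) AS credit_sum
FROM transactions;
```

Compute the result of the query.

603

txn_id=50: ✗
txn_id=51: ✓ → 99
txn_id=52: ✓ → 59
txn_id=53: ✗
txn_id=54: ✓ → 48
txn_id=55: ✗
txn_id=56: ✓ → 44
txn_id=57: ✓ → 76
txn_id=58: ✗
txn_id=59: ✓ → 93
txn_id=60: ✓ → 98
txn_id=61: ✓ → 74
txn_id=62: ✓ → 12
credit_sum = 99 + 59 + 48 + 44 + 76 + 93 + 98 + 74 + 12 = 603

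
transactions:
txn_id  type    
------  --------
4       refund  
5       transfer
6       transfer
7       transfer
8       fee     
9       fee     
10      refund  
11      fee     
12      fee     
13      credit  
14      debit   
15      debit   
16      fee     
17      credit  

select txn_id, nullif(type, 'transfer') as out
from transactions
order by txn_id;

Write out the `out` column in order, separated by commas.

txn_id=4: type=refund vs transfer: differ → refund
txn_id=5: type=transfer vs transfer: equal → NULL
txn_id=6: type=transfer vs transfer: equal → NULL
txn_id=7: type=transfer vs transfer: equal → NULL
txn_id=8: type=fee vs transfer: differ → fee
txn_id=9: type=fee vs transfer: differ → fee
txn_id=10: type=refund vs transfer: differ → refund
txn_id=11: type=fee vs transfer: differ → fee
txn_id=12: type=fee vs transfer: differ → fee
txn_id=13: type=credit vs transfer: differ → credit
txn_id=14: type=debit vs transfer: differ → debit
txn_id=15: type=debit vs transfer: differ → debit
txn_id=16: type=fee vs transfer: differ → fee
txn_id=17: type=credit vs transfer: differ → credit

refund, NULL, NULL, NULL, fee, fee, refund, fee, fee, credit, debit, debit, fee, credit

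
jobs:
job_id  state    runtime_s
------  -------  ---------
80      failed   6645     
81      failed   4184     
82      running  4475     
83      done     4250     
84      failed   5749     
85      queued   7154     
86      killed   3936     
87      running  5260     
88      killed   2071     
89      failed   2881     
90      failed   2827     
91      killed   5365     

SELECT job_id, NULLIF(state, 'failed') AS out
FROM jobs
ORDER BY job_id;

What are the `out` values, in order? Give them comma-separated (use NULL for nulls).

job_id=80: state=failed vs failed: equal → NULL
job_id=81: state=failed vs failed: equal → NULL
job_id=82: state=running vs failed: differ → running
job_id=83: state=done vs failed: differ → done
job_id=84: state=failed vs failed: equal → NULL
job_id=85: state=queued vs failed: differ → queued
job_id=86: state=killed vs failed: differ → killed
job_id=87: state=running vs failed: differ → running
job_id=88: state=killed vs failed: differ → killed
job_id=89: state=failed vs failed: equal → NULL
job_id=90: state=failed vs failed: equal → NULL
job_id=91: state=killed vs failed: differ → killed

NULL, NULL, running, done, NULL, queued, killed, running, killed, NULL, NULL, killed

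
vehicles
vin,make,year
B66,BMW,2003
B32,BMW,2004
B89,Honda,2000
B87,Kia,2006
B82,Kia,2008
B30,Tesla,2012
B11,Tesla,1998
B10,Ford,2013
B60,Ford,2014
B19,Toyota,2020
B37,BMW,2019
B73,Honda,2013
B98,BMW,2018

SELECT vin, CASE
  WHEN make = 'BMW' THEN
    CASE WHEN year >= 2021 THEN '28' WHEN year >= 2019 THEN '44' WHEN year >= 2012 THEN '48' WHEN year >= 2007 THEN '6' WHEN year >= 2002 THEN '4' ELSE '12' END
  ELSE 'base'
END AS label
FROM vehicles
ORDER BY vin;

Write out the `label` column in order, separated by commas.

vin=B10: make='Ford' → outer ELSE → base
vin=B11: make='Tesla' → outer ELSE → base
vin=B19: make='Toyota' → outer ELSE → base
vin=B30: make='Tesla' → outer ELSE → base
vin=B32: make='BMW' → inner[year >= 2002] → 4
vin=B37: make='BMW' → inner[year >= 2019] → 44
vin=B60: make='Ford' → outer ELSE → base
vin=B66: make='BMW' → inner[year >= 2002] → 4
vin=B73: make='Honda' → outer ELSE → base
vin=B82: make='Kia' → outer ELSE → base
vin=B87: make='Kia' → outer ELSE → base
vin=B89: make='Honda' → outer ELSE → base
vin=B98: make='BMW' → inner[year >= 2012] → 48

base, base, base, base, 4, 44, base, 4, base, base, base, base, 48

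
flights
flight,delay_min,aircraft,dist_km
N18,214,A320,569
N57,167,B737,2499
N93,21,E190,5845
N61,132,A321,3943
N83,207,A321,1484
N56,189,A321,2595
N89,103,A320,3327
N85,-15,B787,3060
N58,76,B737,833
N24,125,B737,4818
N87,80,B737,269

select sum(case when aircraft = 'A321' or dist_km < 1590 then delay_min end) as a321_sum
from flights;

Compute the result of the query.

898

flight=N18: ✓ → 214
flight=N57: ✗
flight=N93: ✗
flight=N61: ✓ → 132
flight=N83: ✓ → 207
flight=N56: ✓ → 189
flight=N89: ✗
flight=N85: ✗
flight=N58: ✓ → 76
flight=N24: ✗
flight=N87: ✓ → 80
a321_sum = 214 + 132 + 207 + 189 + 76 + 80 = 898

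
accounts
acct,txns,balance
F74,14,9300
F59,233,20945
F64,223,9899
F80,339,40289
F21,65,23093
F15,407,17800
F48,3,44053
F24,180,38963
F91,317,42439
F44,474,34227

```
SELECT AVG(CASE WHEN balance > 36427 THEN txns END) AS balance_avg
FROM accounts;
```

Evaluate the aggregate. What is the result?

209.75

acct=F74: ✗
acct=F59: ✗
acct=F64: ✗
acct=F80: ✓ → 339
acct=F21: ✗
acct=F15: ✗
acct=F48: ✓ → 3
acct=F24: ✓ → 180
acct=F91: ✓ → 317
acct=F44: ✗
balance_avg = (339 + 3 + 180 + 317) / 4 = 209.75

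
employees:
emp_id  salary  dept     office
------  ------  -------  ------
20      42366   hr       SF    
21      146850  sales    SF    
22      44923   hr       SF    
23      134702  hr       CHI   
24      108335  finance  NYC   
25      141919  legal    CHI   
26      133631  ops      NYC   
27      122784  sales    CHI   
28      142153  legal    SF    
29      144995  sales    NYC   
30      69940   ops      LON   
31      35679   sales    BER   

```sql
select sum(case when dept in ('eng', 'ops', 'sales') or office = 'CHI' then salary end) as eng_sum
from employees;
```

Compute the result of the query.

930500

emp_id=20: ✗
emp_id=21: ✓ → 146850
emp_id=22: ✗
emp_id=23: ✓ → 134702
emp_id=24: ✗
emp_id=25: ✓ → 141919
emp_id=26: ✓ → 133631
emp_id=27: ✓ → 122784
emp_id=28: ✗
emp_id=29: ✓ → 144995
emp_id=30: ✓ → 69940
emp_id=31: ✓ → 35679
eng_sum = 146850 + 134702 + 141919 + 133631 + 122784 + 144995 + 69940 + 35679 = 930500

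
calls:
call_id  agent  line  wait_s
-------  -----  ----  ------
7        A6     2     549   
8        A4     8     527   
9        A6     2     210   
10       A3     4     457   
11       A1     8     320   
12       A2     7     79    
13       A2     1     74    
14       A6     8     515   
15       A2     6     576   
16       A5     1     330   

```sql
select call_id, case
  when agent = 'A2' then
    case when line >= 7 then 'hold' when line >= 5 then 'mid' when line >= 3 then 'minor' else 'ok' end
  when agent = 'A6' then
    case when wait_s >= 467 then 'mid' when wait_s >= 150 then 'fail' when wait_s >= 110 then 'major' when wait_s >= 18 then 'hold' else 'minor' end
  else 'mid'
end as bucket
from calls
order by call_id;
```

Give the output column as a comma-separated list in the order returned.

call_id=7: agent='A6' → inner[wait_s >= 467] → mid
call_id=8: agent='A4' → outer ELSE → mid
call_id=9: agent='A6' → inner[wait_s >= 150] → fail
call_id=10: agent='A3' → outer ELSE → mid
call_id=11: agent='A1' → outer ELSE → mid
call_id=12: agent='A2' → inner[line >= 7] → hold
call_id=13: agent='A2' → inner[ELSE] → ok
call_id=14: agent='A6' → inner[wait_s >= 467] → mid
call_id=15: agent='A2' → inner[line >= 5] → mid
call_id=16: agent='A5' → outer ELSE → mid

mid, mid, fail, mid, mid, hold, ok, mid, mid, mid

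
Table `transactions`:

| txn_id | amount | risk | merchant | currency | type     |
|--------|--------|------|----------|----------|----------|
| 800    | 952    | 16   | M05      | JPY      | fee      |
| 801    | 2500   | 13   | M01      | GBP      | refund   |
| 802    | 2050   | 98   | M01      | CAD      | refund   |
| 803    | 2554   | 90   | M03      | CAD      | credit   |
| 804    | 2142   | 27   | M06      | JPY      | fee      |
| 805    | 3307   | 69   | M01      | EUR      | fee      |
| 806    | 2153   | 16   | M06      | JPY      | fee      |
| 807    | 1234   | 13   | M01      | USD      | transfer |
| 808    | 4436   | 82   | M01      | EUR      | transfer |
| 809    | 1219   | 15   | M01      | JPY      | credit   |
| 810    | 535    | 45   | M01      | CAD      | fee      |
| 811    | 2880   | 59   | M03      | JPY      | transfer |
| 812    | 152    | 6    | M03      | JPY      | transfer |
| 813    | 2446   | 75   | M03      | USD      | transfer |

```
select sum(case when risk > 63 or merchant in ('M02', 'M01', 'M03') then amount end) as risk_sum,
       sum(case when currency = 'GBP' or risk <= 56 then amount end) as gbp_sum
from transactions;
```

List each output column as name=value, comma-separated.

[risk_sum: risk > 63 or merchant in ('M02', 'M01', 'M03')]
txn_id=800: ✗
txn_id=801: ✓ → 2500
txn_id=802: ✓ → 2050
txn_id=803: ✓ → 2554
txn_id=804: ✗
txn_id=805: ✓ → 3307
txn_id=806: ✗
txn_id=807: ✓ → 1234
txn_id=808: ✓ → 4436
txn_id=809: ✓ → 1219
txn_id=810: ✓ → 535
txn_id=811: ✓ → 2880
txn_id=812: ✓ → 152
txn_id=813: ✓ → 2446
risk_sum = 2500 + 2050 + 2554 + 3307 + 1234 + 4436 + 1219 + 535 + 2880 + 152 + 2446 = 23313
—
[gbp_sum: currency = 'GBP' or risk <= 56]
txn_id=800: ✓ → 952
txn_id=801: ✓ → 2500
txn_id=802: ✗
txn_id=803: ✗
txn_id=804: ✓ → 2142
txn_id=805: ✗
txn_id=806: ✓ → 2153
txn_id=807: ✓ → 1234
txn_id=808: ✗
txn_id=809: ✓ → 1219
txn_id=810: ✓ → 535
txn_id=811: ✗
txn_id=812: ✓ → 152
txn_id=813: ✗
gbp_sum = 952 + 2500 + 2142 + 2153 + 1234 + 1219 + 535 + 152 = 10887

risk_sum=23313, gbp_sum=10887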